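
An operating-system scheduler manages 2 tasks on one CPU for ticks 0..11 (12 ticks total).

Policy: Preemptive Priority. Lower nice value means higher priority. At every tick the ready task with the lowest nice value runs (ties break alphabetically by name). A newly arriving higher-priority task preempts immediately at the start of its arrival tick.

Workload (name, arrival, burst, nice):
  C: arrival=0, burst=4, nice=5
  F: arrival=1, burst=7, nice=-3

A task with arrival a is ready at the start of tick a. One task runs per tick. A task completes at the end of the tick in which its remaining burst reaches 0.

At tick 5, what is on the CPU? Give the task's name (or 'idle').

running at tick 5 = F

t=0: ready={C} → run C
t=1: ready={C,F} → run F
t=2: ready={C,F} → run F
t=3: ready={C,F} → run F
t=4: ready={C,F} → run F
t=5: ready={C,F} → run F
t=6: ready={C,F} → run F
t=7: ready={C,F} → run F
t=8: ready={C} → run C
t=9: ready={C} → run C
t=10: ready={C} → run C
t=11: (idle)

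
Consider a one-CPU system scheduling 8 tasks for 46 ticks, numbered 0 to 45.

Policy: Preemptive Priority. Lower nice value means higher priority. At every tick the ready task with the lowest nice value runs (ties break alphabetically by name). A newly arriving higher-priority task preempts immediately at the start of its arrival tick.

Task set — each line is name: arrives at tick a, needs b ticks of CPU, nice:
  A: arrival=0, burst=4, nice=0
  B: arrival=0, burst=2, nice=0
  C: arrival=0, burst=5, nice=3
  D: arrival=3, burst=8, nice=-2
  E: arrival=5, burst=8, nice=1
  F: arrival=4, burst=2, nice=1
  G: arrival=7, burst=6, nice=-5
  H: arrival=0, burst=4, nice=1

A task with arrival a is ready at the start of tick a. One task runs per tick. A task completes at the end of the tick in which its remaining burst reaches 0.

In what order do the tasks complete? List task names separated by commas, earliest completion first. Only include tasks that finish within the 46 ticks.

completion order = G, D, A, B, E, F, H, C

t=0: ready={A,B,C,H} → run A
t=1: ready={A,B,C,H} → run A
t=2: ready={A,B,C,H} → run A
t=3: ready={A,B,C,D,H} → run D
t=4: ready={A,B,C,D,F,H} → run D
t=5: ready={A,B,C,D,E,F,H} → run D
t=6: ready={A,B,C,D,E,F,H} → run D
t=7: ready={A,B,C,D,E,F,G,H} → run G
t=8: ready={A,B,C,D,E,F,G,H} → run G
t=9: ready={A,B,C,D,E,F,G,H} → run G
t=10: ready={A,B,C,D,E,F,G,H} → run G
t=11: ready={A,B,C,D,E,F,G,H} → run G
t=12: ready={A,B,C,D,E,F,G,H} → run G
t=13: ready={A,B,C,D,E,F,H} → run D
t=14: ready={A,B,C,D,E,F,H} → run D
t=15: ready={A,B,C,D,E,F,H} → run D
t=16: ready={A,B,C,D,E,F,H} → run D
t=17: ready={A,B,C,E,F,H} → run A
t=18: ready={B,C,E,F,H} → run B
t=19: ready={B,C,E,F,H} → run B
t=20: ready={C,E,F,H} → run E
t=21: ready={C,E,F,H} → run E
t=22: ready={C,E,F,H} → run E
t=23: ready={C,E,F,H} → run E
t=24: ready={C,E,F,H} → run E
t=25: ready={C,E,F,H} → run E
t=26: ready={C,E,F,H} → run E
t=27: ready={C,E,F,H} → run E
t=28: ready={C,F,H} → run F
t=29: ready={C,F,H} → run F
t=30: ready={C,H} → run H
t=31: ready={C,H} → run H
t=32: ready={C,H} → run H
t=33: ready={C,H} → run H
t=34: ready={C} → run C
t=35: ready={C} → run C
t=36: ready={C} → run C
t=37: ready={C} → run C
t=38: ready={C} → run C
t=39: (idle)
t=40: (idle)
t=41: (idle)
t=42: (idle)
t=43: (idle)
t=44: (idle)
t=45: (idle)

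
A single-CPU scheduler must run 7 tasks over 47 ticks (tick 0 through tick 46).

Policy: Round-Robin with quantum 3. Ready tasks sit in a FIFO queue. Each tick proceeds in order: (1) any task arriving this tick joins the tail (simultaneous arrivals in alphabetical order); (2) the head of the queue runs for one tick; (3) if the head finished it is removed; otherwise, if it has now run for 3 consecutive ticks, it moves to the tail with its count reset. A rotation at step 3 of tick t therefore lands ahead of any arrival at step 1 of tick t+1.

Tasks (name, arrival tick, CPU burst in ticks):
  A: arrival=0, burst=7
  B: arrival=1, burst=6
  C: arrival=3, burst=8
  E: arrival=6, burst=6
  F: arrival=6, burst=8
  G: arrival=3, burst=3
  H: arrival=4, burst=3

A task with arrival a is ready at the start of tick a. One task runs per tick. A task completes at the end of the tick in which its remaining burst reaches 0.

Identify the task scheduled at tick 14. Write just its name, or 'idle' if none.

running at tick 14 = G

t=0: queue=[A] q_used=0 → run A
t=1: queue=[A,B] q_used=1 → run A
t=2: queue=[A,B] q_used=2 → run A
t=3: queue=[B,A,C,G] q_used=0 → run B
t=4: queue=[B,A,C,G,H] q_used=1 → run B
t=5: queue=[B,A,C,G,H] q_used=2 → run B
t=6: queue=[A,C,G,H,B,E,F] q_used=0 → run A
t=7: queue=[A,C,G,H,B,E,F] q_used=1 → run A
t=8: queue=[A,C,G,H,B,E,F] q_used=2 → run A
t=9: queue=[C,G,H,B,E,F,A] q_used=0 → run C
t=10: queue=[C,G,H,B,E,F,A] q_used=1 → run C
t=11: queue=[C,G,H,B,E,F,A] q_used=2 → run C
t=12: queue=[G,H,B,E,F,A,C] q_used=0 → run G
t=13: queue=[G,H,B,E,F,A,C] q_used=1 → run G
t=14: queue=[G,H,B,E,F,A,C] q_used=2 → run G
t=15: queue=[H,B,E,F,A,C] q_used=0 → run H
t=16: queue=[H,B,E,F,A,C] q_used=1 → run H
t=17: queue=[H,B,E,F,A,C] q_used=2 → run H
t=18: queue=[B,E,F,A,C] q_used=0 → run B
t=19: queue=[B,E,F,A,C] q_used=1 → run B
t=20: queue=[B,E,F,A,C] q_used=2 → run B
t=21: queue=[E,F,A,C] q_used=0 → run E
t=22: queue=[E,F,A,C] q_used=1 → run E
t=23: queue=[E,F,A,C] q_used=2 → run E
t=24: queue=[F,A,C,E] q_used=0 → run F
t=25: queue=[F,A,C,E] q_used=1 → run F
t=26: queue=[F,A,C,E] q_used=2 → run F
t=27: queue=[A,C,E,F] q_used=0 → run A
t=28: queue=[C,E,F] q_used=0 → run C
t=29: queue=[C,E,F] q_used=1 → run C
t=30: queue=[C,E,F] q_used=2 → run C
t=31: queue=[E,F,C] q_used=0 → run E
t=32: queue=[E,F,C] q_used=1 → run E
t=33: queue=[E,F,C] q_used=2 → run E
t=34: queue=[F,C] q_used=0 → run F
t=35: queue=[F,C] q_used=1 → run F
t=36: queue=[F,C] q_used=2 → run F
t=37: queue=[C,F] q_used=0 → run C
t=38: queue=[C,F] q_used=1 → run C
t=39: queue=[F] q_used=0 → run F
t=40: queue=[F] q_used=1 → run F
t=41: (idle)
t=42: (idle)
t=43: (idle)
t=44: (idle)
t=45: (idle)
t=46: (idle)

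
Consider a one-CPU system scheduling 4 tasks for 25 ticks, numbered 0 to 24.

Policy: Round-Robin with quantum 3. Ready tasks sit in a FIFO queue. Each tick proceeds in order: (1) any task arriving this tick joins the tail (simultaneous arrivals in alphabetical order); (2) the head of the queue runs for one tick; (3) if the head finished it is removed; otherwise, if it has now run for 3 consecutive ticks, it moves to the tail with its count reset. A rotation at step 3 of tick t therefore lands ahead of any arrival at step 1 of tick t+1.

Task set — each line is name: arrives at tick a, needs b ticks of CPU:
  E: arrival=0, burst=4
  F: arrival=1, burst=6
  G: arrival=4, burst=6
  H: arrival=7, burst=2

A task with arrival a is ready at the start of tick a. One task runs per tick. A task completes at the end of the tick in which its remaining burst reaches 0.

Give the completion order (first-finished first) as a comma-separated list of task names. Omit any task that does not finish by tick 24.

t=0: queue=[E] q_used=0 → run E
t=1: queue=[E,F] q_used=1 → run E
t=2: queue=[E,F] q_used=2 → run E
t=3: queue=[F,E] q_used=0 → run F
t=4: queue=[F,E,G] q_used=1 → run F
t=5: queue=[F,E,G] q_used=2 → run F
t=6: queue=[E,G,F] q_used=0 → run E
t=7: queue=[G,F,H] q_used=0 → run G
t=8: queue=[G,F,H] q_used=1 → run G
t=9: queue=[G,F,H] q_used=2 → run G
t=10: queue=[F,H,G] q_used=0 → run F
t=11: queue=[F,H,G] q_used=1 → run F
t=12: queue=[F,H,G] q_used=2 → run F
t=13: queue=[H,G] q_used=0 → run H
t=14: queue=[H,G] q_used=1 → run H
t=15: queue=[G] q_used=0 → run G
t=16: queue=[G] q_used=1 → run G
t=17: queue=[G] q_used=2 → run G
t=18: (idle)
t=19: (idle)
t=20: (idle)
t=21: (idle)
t=22: (idle)
t=23: (idle)
t=24: (idle)

completion order = E, F, H, G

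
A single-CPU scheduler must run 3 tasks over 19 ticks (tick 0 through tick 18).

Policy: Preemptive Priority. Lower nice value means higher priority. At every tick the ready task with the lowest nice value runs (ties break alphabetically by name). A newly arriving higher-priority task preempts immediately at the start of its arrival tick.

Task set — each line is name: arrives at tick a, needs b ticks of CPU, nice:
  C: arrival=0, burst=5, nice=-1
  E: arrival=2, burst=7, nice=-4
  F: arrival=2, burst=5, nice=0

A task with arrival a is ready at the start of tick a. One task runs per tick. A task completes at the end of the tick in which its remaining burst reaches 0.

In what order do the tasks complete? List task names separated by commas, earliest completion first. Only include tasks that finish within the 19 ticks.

t=0: ready={C} → run C
t=1: ready={C} → run C
t=2: ready={C,E,F} → run E
t=3: ready={C,E,F} → run E
t=4: ready={C,E,F} → run E
t=5: ready={C,E,F} → run E
t=6: ready={C,E,F} → run E
t=7: ready={C,E,F} → run E
t=8: ready={C,E,F} → run E
t=9: ready={C,F} → run C
t=10: ready={C,F} → run C
t=11: ready={C,F} → run C
t=12: ready={F} → run F
t=13: ready={F} → run F
t=14: ready={F} → run F
t=15: ready={F} → run F
t=16: ready={F} → run F
t=17: (idle)
t=18: (idle)

completion order = E, C, F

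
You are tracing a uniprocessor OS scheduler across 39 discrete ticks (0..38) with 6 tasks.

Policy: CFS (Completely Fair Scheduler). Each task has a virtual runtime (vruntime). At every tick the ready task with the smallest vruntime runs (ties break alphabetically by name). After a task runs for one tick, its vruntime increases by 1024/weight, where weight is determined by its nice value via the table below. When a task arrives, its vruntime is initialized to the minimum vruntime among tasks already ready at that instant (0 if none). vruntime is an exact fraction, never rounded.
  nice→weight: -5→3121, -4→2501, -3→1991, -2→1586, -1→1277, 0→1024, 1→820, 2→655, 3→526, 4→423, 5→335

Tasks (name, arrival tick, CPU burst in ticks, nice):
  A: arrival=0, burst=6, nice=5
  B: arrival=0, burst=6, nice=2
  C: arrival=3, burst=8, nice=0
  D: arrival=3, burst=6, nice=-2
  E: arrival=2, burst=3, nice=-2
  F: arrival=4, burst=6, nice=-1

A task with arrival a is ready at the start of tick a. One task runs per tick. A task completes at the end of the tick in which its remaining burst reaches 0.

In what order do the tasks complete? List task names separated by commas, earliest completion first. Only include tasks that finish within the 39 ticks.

completion order = E, D, F, B, C, A

t=0: vr[A=0 B=0] → run A
t=1: vr[A=1024/335 B=0] → run B
t=2: vr[A=1024/335 B=1024/655 E=1024/655] → run B
t=3: vr[A=1024/335 B=2048/655 C=1024/655 D=1024/655 E=1024/655] → run C
t=4: vr[A=1024/335 B=2048/655 C=1679/655 D=1024/655 E=1024/655 F=1024/655] → run D
t=5: vr[A=1024/335 B=2048/655 C=1679/655 D=1147392/519415 E=1024/655 F=1024/655] → run E
t=6: vr[A=1024/335 B=2048/655 C=1679/655 D=1147392/519415 E=1147392/519415 F=1024/655] → run F
t=7: vr[A=1024/335 B=2048/655 C=1679/655 D=1147392/519415 E=1147392/519415 F=1978368/836435] → run D
t=8: vr[A=1024/335 B=2048/655 C=1679/655 D=1482752/519415 E=1147392/519415 F=1978368/836435] → run E
t=9: vr[A=1024/335 B=2048/655 C=1679/655 D=1482752/519415 E=1482752/519415 F=1978368/836435] → run F
t=10: vr[A=1024/335 B=2048/655 C=1679/655 D=1482752/519415 E=1482752/519415 F=2649088/836435] → run C
t=11: vr[A=1024/335 B=2048/655 C=2334/655 D=1482752/519415 E=1482752/519415 F=2649088/836435] → run D
t=12: vr[A=1024/335 B=2048/655 C=2334/655 D=1818112/519415 E=1482752/519415 F=2649088/836435] → run E
t=13: vr[A=1024/335 B=2048/655 C=2334/655 D=1818112/519415 F=2649088/836435] → run A
t=14: vr[A=2048/335 B=2048/655 C=2334/655 D=1818112/519415 F=2649088/836435] → run B
t=15: vr[A=2048/335 B=3072/655 C=2334/655 D=1818112/519415 F=2649088/836435] → run F
t=16: vr[A=2048/335 B=3072/655 C=2334/655 D=1818112/519415 F=3319808/836435] → run D
t=17: vr[A=2048/335 B=3072/655 C=2334/655 D=2153472/519415 F=3319808/836435] → run C
t=18: vr[A=2048/335 B=3072/655 C=2989/655 D=2153472/519415 F=3319808/836435] → run F
t=19: vr[A=2048/335 B=3072/655 C=2989/655 D=2153472/519415 F=3990528/836435] → run D
t=20: vr[A=2048/335 B=3072/655 C=2989/655 D=2488832/519415 F=3990528/836435] → run C
t=21: vr[A=2048/335 B=3072/655 C=3644/655 D=2488832/519415 F=3990528/836435] → run B
t=22: vr[A=2048/335 B=4096/655 C=3644/655 D=2488832/519415 F=3990528/836435] → run F
t=23: vr[A=2048/335 B=4096/655 C=3644/655 D=2488832/519415 F=4661248/836435] → run D
t=24: vr[A=2048/335 B=4096/655 C=3644/655 F=4661248/836435] → run C
t=25: vr[A=2048/335 B=4096/655 C=4299/655 F=4661248/836435] → run F
t=26: vr[A=2048/335 B=4096/655 C=4299/655] → run A
t=27: vr[A=3072/335 B=4096/655 C=4299/655] → run B
t=28: vr[A=3072/335 B=1024/131 C=4299/655] → run C
t=29: vr[A=3072/335 B=1024/131 C=4954/655] → run C
t=30: vr[A=3072/335 B=1024/131 C=5609/655] → run B
t=31: vr[A=3072/335 C=5609/655] → run C
t=32: vr[A=3072/335] → run A
t=33: vr[A=4096/335] → run A
t=34: vr[A=1024/67] → run A
t=35: (idle)
t=36: (idle)
t=37: (idle)
t=38: (idle)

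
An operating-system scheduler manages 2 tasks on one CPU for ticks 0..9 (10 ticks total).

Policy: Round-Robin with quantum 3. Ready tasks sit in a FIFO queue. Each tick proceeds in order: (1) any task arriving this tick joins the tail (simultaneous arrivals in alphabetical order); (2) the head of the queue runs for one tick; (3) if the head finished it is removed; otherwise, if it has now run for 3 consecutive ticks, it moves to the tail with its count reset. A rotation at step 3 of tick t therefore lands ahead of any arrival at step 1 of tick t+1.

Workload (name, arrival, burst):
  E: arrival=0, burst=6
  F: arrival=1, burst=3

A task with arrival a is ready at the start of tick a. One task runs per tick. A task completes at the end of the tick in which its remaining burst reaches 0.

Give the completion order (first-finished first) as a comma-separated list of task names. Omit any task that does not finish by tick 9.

t=0: queue=[E] q_used=0 → run E
t=1: queue=[E,F] q_used=1 → run E
t=2: queue=[E,F] q_used=2 → run E
t=3: queue=[F,E] q_used=0 → run F
t=4: queue=[F,E] q_used=1 → run F
t=5: queue=[F,E] q_used=2 → run F
t=6: queue=[E] q_used=0 → run E
t=7: queue=[E] q_used=1 → run E
t=8: queue=[E] q_used=2 → run E
t=9: (idle)

completion order = F, E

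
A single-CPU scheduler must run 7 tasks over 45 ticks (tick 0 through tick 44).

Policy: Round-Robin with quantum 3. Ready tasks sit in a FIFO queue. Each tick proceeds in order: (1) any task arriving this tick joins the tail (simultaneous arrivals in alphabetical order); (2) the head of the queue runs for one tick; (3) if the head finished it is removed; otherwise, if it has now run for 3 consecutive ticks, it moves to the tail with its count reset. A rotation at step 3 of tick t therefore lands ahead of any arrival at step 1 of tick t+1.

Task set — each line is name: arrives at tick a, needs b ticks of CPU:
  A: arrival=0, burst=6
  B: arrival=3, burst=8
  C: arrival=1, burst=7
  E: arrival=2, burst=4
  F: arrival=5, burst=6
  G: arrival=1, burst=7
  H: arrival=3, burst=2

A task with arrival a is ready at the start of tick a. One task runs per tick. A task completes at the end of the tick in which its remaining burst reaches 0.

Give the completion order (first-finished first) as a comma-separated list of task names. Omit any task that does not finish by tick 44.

t=0: queue=[A] q_used=0 → run A
t=1: queue=[A,C,G] q_used=1 → run A
t=2: queue=[A,C,G,E] q_used=2 → run A
t=3: queue=[C,G,E,A,B,H] q_used=0 → run C
t=4: queue=[C,G,E,A,B,H] q_used=1 → run C
t=5: queue=[C,G,E,A,B,H,F] q_used=2 → run C
t=6: queue=[G,E,A,B,H,F,C] q_used=0 → run G
t=7: queue=[G,E,A,B,H,F,C] q_used=1 → run G
t=8: queue=[G,E,A,B,H,F,C] q_used=2 → run G
t=9: queue=[E,A,B,H,F,C,G] q_used=0 → run E
t=10: queue=[E,A,B,H,F,C,G] q_used=1 → run E
t=11: queue=[E,A,B,H,F,C,G] q_used=2 → run E
t=12: queue=[A,B,H,F,C,G,E] q_used=0 → run A
t=13: queue=[A,B,H,F,C,G,E] q_used=1 → run A
t=14: queue=[A,B,H,F,C,G,E] q_used=2 → run A
t=15: queue=[B,H,F,C,G,E] q_used=0 → run B
t=16: queue=[B,H,F,C,G,E] q_used=1 → run B
t=17: queue=[B,H,F,C,G,E] q_used=2 → run B
t=18: queue=[H,F,C,G,E,B] q_used=0 → run H
t=19: queue=[H,F,C,G,E,B] q_used=1 → run H
t=20: queue=[F,C,G,E,B] q_used=0 → run F
t=21: queue=[F,C,G,E,B] q_used=1 → run F
t=22: queue=[F,C,G,E,B] q_used=2 → run F
t=23: queue=[C,G,E,B,F] q_used=0 → run C
t=24: queue=[C,G,E,B,F] q_used=1 → run C
t=25: queue=[C,G,E,B,F] q_used=2 → run C
t=26: queue=[G,E,B,F,C] q_used=0 → run G
t=27: queue=[G,E,B,F,C] q_used=1 → run G
t=28: queue=[G,E,B,F,C] q_used=2 → run G
t=29: queue=[E,B,F,C,G] q_used=0 → run E
t=30: queue=[B,F,C,G] q_used=0 → run B
t=31: queue=[B,F,C,G] q_used=1 → run B
t=32: queue=[B,F,C,G] q_used=2 → run B
t=33: queue=[F,C,G,B] q_used=0 → run F
t=34: queue=[F,C,G,B] q_used=1 → run F
t=35: queue=[F,C,G,B] q_used=2 → run F
t=36: queue=[C,G,B] q_used=0 → run C
t=37: queue=[G,B] q_used=0 → run G
t=38: queue=[B] q_used=0 → run B
t=39: queue=[B] q_used=1 → run B
t=40: (idle)
t=41: (idle)
t=42: (idle)
t=43: (idle)
t=44: (idle)

completion order = A, H, E, F, C, G, B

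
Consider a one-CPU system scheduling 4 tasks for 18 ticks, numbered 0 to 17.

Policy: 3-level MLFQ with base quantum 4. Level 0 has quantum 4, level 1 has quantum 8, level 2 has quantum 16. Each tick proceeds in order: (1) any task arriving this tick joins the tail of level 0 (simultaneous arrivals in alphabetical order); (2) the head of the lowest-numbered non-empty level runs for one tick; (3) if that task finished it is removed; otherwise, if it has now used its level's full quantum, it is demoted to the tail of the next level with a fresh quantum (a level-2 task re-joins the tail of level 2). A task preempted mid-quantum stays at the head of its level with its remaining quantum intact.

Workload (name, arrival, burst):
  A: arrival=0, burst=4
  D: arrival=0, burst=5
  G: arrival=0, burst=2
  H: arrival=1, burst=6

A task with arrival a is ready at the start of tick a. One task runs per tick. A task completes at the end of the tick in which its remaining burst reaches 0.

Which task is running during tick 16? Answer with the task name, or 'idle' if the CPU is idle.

running at tick 16 = H

t=0: L0/L1/L2 = ADG/-/- → run A
t=1: L0/L1/L2 = ADGH/-/- → run A
t=2: L0/L1/L2 = ADGH/-/- → run A
t=3: L0/L1/L2 = ADGH/-/- → run A
t=4: L0/L1/L2 = DGH/-/- → run D
t=5: L0/L1/L2 = DGH/-/- → run D
t=6: L0/L1/L2 = DGH/-/- → run D
t=7: L0/L1/L2 = DGH/-/- → run D
t=8: L0/L1/L2 = GH/D/- → run G
t=9: L0/L1/L2 = GH/D/- → run G
t=10: L0/L1/L2 = H/D/- → run H
t=11: L0/L1/L2 = H/D/- → run H
t=12: L0/L1/L2 = H/D/- → run H
t=13: L0/L1/L2 = H/D/- → run H
t=14: L0/L1/L2 = -/DH/- → run D
t=15: L0/L1/L2 = -/H/- → run H
t=16: L0/L1/L2 = -/H/- → run H
t=17: (idle)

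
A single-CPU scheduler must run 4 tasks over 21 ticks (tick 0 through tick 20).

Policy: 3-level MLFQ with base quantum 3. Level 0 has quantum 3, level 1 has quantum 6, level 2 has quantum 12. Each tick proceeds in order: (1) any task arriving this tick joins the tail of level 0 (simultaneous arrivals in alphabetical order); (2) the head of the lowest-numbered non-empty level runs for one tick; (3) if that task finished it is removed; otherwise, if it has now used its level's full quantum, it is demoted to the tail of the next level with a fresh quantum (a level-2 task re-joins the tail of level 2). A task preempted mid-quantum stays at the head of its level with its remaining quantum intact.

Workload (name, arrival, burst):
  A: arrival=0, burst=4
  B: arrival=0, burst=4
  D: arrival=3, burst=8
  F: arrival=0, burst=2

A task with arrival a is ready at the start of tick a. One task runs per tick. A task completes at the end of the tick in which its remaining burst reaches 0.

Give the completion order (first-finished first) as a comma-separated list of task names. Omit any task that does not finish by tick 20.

t=0: L0/L1/L2 = ABF/-/- → run A
t=1: L0/L1/L2 = ABF/-/- → run A
t=2: L0/L1/L2 = ABF/-/- → run A
t=3: L0/L1/L2 = BFD/A/- → run B
t=4: L0/L1/L2 = BFD/A/- → run B
t=5: L0/L1/L2 = BFD/A/- → run B
t=6: L0/L1/L2 = FD/AB/- → run F
t=7: L0/L1/L2 = FD/AB/- → run F
t=8: L0/L1/L2 = D/AB/- → run D
t=9: L0/L1/L2 = D/AB/- → run D
t=10: L0/L1/L2 = D/AB/- → run D
t=11: L0/L1/L2 = -/ABD/- → run A
t=12: L0/L1/L2 = -/BD/- → run B
t=13: L0/L1/L2 = -/D/- → run D
t=14: L0/L1/L2 = -/D/- → run D
t=15: L0/L1/L2 = -/D/- → run D
t=16: L0/L1/L2 = -/D/- → run D
t=17: L0/L1/L2 = -/D/- → run D
t=18: (idle)
t=19: (idle)
t=20: (idle)

completion order = F, A, B, D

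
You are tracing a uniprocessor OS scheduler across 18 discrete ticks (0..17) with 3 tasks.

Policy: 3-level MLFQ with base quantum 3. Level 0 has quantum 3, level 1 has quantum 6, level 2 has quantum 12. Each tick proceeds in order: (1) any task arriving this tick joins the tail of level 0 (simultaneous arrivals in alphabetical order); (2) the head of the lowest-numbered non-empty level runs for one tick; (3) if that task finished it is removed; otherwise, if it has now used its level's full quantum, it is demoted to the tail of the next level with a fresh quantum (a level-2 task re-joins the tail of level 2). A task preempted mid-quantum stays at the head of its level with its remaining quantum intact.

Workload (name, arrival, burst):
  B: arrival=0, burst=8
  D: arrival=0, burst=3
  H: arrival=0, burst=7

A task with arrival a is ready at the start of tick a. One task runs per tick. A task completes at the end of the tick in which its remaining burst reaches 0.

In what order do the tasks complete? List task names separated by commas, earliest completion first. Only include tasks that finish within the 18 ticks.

t=0: L0/L1/L2 = BDH/-/- → run B
t=1: L0/L1/L2 = BDH/-/- → run B
t=2: L0/L1/L2 = BDH/-/- → run B
t=3: L0/L1/L2 = DH/B/- → run D
t=4: L0/L1/L2 = DH/B/- → run D
t=5: L0/L1/L2 = DH/B/- → run D
t=6: L0/L1/L2 = H/B/- → run H
t=7: L0/L1/L2 = H/B/- → run H
t=8: L0/L1/L2 = H/B/- → run H
t=9: L0/L1/L2 = -/BH/- → run B
t=10: L0/L1/L2 = -/BH/- → run B
t=11: L0/L1/L2 = -/BH/- → run B
t=12: L0/L1/L2 = -/BH/- → run B
t=13: L0/L1/L2 = -/BH/- → run B
t=14: L0/L1/L2 = -/H/- → run H
t=15: L0/L1/L2 = -/H/- → run H
t=16: L0/L1/L2 = -/H/- → run H
t=17: L0/L1/L2 = -/H/- → run H

completion order = D, B, H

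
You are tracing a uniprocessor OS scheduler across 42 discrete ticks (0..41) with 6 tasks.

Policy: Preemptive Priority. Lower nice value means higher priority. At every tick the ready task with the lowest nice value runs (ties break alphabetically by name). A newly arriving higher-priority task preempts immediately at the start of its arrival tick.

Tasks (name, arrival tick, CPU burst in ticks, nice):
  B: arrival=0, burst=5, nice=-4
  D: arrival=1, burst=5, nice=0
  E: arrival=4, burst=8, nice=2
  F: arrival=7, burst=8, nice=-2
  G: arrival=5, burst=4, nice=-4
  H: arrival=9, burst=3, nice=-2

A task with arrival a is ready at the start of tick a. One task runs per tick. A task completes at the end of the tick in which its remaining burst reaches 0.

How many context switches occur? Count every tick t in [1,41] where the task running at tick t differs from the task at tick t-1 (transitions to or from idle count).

t=0: ready={B} → run B
t=1: ready={B,D} → run B
t=2: ready={B,D} → run B
t=3: ready={B,D} → run B
t=4: ready={B,D,E} → run B
t=5: ready={D,E,G} → run G
t=6: ready={D,E,G} → run G
t=7: ready={D,E,F,G} → run G
t=8: ready={D,E,F,G} → run G
t=9: ready={D,E,F,H} → run F
t=10: ready={D,E,F,H} → run F
t=11: ready={D,E,F,H} → run F
t=12: ready={D,E,F,H} → run F
t=13: ready={D,E,F,H} → run F
t=14: ready={D,E,F,H} → run F
t=15: ready={D,E,F,H} → run F
t=16: ready={D,E,F,H} → run F
t=17: ready={D,E,H} → run H
t=18: ready={D,E,H} → run H
t=19: ready={D,E,H} → run H
t=20: ready={D,E} → run D
t=21: ready={D,E} → run D
t=22: ready={D,E} → run D
t=23: ready={D,E} → run D
t=24: ready={D,E} → run D
t=25: ready={E} → run E
t=26: ready={E} → run E
t=27: ready={E} → run E
t=28: ready={E} → run E
t=29: ready={E} → run E
t=30: ready={E} → run E
t=31: ready={E} → run E
t=32: ready={E} → run E
t=33: (idle)
t=34: (idle)
t=35: (idle)
t=36: (idle)
t=37: (idle)
t=38: (idle)
t=39: (idle)
t=40: (idle)
t=41: (idle)

context switches = 6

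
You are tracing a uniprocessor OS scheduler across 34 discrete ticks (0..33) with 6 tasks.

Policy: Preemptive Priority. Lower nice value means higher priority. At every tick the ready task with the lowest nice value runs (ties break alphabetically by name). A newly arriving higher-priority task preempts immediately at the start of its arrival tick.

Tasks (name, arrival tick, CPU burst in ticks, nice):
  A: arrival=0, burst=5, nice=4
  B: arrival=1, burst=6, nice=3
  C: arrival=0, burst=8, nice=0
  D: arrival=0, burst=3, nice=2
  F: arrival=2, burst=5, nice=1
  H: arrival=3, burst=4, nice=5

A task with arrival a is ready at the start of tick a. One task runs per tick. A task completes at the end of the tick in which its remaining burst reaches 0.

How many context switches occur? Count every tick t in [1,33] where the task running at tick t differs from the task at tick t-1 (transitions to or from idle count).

context switches = 6

t=0: ready={A,C,D} → run C
t=1: ready={A,B,C,D} → run C
t=2: ready={A,B,C,D,F} → run C
t=3: ready={A,B,C,D,F,H} → run C
t=4: ready={A,B,C,D,F,H} → run C
t=5: ready={A,B,C,D,F,H} → run C
t=6: ready={A,B,C,D,F,H} → run C
t=7: ready={A,B,C,D,F,H} → run C
t=8: ready={A,B,D,F,H} → run F
t=9: ready={A,B,D,F,H} → run F
t=10: ready={A,B,D,F,H} → run F
t=11: ready={A,B,D,F,H} → run F
t=12: ready={A,B,D,F,H} → run F
t=13: ready={A,B,D,H} → run D
t=14: ready={A,B,D,H} → run D
t=15: ready={A,B,D,H} → run D
t=16: ready={A,B,H} → run B
t=17: ready={A,B,H} → run B
t=18: ready={A,B,H} → run B
t=19: ready={A,B,H} → run B
t=20: ready={A,B,H} → run B
t=21: ready={A,B,H} → run B
t=22: ready={A,H} → run A
t=23: ready={A,H} → run A
t=24: ready={A,H} → run A
t=25: ready={A,H} → run A
t=26: ready={A,H} → run A
t=27: ready={H} → run H
t=28: ready={H} → run H
t=29: ready={H} → run H
t=30: ready={H} → run H
t=31: (idle)
t=32: (idle)
t=33: (idle)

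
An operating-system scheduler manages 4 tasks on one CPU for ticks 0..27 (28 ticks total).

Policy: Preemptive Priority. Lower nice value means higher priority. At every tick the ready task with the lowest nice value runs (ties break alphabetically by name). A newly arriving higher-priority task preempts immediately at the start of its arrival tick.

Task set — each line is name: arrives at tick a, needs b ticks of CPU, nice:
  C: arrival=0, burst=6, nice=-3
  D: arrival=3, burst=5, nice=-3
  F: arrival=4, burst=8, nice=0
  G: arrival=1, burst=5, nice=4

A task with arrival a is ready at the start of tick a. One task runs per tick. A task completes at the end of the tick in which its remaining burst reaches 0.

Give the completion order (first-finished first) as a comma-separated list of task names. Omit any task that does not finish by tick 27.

completion order = C, D, F, G

t=0: ready={C} → run C
t=1: ready={C,G} → run C
t=2: ready={C,G} → run C
t=3: ready={C,D,G} → run C
t=4: ready={C,D,F,G} → run C
t=5: ready={C,D,F,G} → run C
t=6: ready={D,F,G} → run D
t=7: ready={D,F,G} → run D
t=8: ready={D,F,G} → run D
t=9: ready={D,F,G} → run D
t=10: ready={D,F,G} → run D
t=11: ready={F,G} → run F
t=12: ready={F,G} → run F
t=13: ready={F,G} → run F
t=14: ready={F,G} → run F
t=15: ready={F,G} → run F
t=16: ready={F,G} → run F
t=17: ready={F,G} → run F
t=18: ready={F,G} → run F
t=19: ready={G} → run G
t=20: ready={G} → run G
t=21: ready={G} → run G
t=22: ready={G} → run G
t=23: ready={G} → run G
t=24: (idle)
t=25: (idle)
t=26: (idle)
t=27: (idle)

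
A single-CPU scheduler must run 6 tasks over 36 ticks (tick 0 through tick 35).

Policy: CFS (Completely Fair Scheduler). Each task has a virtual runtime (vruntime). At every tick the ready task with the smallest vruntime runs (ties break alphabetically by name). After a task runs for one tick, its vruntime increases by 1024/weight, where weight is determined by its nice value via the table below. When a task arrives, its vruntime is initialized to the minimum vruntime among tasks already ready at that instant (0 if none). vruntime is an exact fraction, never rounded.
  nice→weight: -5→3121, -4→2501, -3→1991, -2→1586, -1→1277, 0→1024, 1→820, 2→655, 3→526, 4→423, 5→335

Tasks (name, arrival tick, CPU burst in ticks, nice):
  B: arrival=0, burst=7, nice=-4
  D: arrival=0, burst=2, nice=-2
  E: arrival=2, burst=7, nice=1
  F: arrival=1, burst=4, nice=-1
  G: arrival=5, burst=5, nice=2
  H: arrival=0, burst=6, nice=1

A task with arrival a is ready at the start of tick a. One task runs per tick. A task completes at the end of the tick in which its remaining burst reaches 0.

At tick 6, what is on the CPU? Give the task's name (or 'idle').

t=0: vr[B=0 D=0 H=0] → run B
t=1: vr[B=1024/2501 D=0 F=0 H=0] → run D
t=2: vr[B=1024/2501 D=512/793 E=0 F=0 H=0] → run E
t=3: vr[B=1024/2501 D=512/793 E=256/205 F=0 H=0] → run F
t=4: vr[B=1024/2501 D=512/793 E=256/205 F=1024/1277 H=0] → run H
t=5: vr[B=1024/2501 D=512/793 E=256/205 F=1024/1277 G=1024/2501 H=256/205] → run B
t=6: vr[B=2048/2501 D=512/793 E=256/205 F=1024/1277 G=1024/2501 H=256/205] → run G
t=7: vr[B=2048/2501 D=512/793 E=256/205 F=1024/1277 G=3231744/1638155 H=256/205] → run D
t=8: vr[B=2048/2501 E=256/205 F=1024/1277 G=3231744/1638155 H=256/205] → run F
t=9: vr[B=2048/2501 E=256/205 F=2048/1277 G=3231744/1638155 H=256/205] → run B
t=10: vr[B=3072/2501 E=256/205 F=2048/1277 G=3231744/1638155 H=256/205] → run B
t=11: vr[B=4096/2501 E=256/205 F=2048/1277 G=3231744/1638155 H=256/205] → run E
t=12: vr[B=4096/2501 E=512/205 F=2048/1277 G=3231744/1638155 H=256/205] → run H
t=13: vr[B=4096/2501 E=512/205 F=2048/1277 G=3231744/1638155 H=512/205] → run F
t=14: vr[B=4096/2501 E=512/205 F=3072/1277 G=3231744/1638155 H=512/205] → run B
t=15: vr[B=5120/2501 E=512/205 F=3072/1277 G=3231744/1638155 H=512/205] → run G
t=16: vr[B=5120/2501 E=512/205 F=3072/1277 G=5792768/1638155 H=512/205] → run B
t=17: vr[B=6144/2501 E=512/205 F=3072/1277 G=5792768/1638155 H=512/205] → run F
t=18: vr[B=6144/2501 E=512/205 G=5792768/1638155 H=512/205] → run B
t=19: vr[E=512/205 G=5792768/1638155 H=512/205] → run E
t=20: vr[E=768/205 G=5792768/1638155 H=512/205] → run H
t=21: vr[E=768/205 G=5792768/1638155 H=768/205] → run G
t=22: vr[E=768/205 G=8353792/1638155 H=768/205] → run E
t=23: vr[E=1024/205 G=8353792/1638155 H=768/205] → run H
t=24: vr[E=1024/205 G=8353792/1638155 H=1024/205] → run E
t=25: vr[E=256/41 G=8353792/1638155 H=1024/205] → run H
t=26: vr[E=256/41 G=8353792/1638155 H=256/41] → run G
t=27: vr[E=256/41 G=10914816/1638155 H=256/41] → run E
t=28: vr[E=1536/205 G=10914816/1638155 H=256/41] → run H
t=29: vr[E=1536/205 G=10914816/1638155] → run G
t=30: vr[E=1536/205] → run E
t=31: (idle)
t=32: (idle)
t=33: (idle)
t=34: (idle)
t=35: (idle)

running at tick 6 = G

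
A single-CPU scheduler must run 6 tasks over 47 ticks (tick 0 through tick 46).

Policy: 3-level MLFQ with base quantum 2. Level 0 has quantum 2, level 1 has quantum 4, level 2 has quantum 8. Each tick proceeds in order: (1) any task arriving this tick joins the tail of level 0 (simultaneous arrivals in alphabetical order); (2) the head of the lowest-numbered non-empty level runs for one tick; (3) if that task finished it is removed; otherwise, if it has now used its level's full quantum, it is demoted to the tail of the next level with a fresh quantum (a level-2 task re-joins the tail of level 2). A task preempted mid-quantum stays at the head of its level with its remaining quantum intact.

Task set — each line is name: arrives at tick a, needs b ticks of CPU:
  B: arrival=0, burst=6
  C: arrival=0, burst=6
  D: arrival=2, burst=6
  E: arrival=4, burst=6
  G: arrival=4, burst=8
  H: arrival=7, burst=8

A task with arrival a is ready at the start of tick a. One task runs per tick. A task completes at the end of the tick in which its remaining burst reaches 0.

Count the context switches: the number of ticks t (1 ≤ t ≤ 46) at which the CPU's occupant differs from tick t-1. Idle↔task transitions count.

context switches = 14

t=0: L0/L1/L2 = BC/-/- → run B
t=1: L0/L1/L2 = BC/-/- → run B
t=2: L0/L1/L2 = CD/B/- → run C
t=3: L0/L1/L2 = CD/B/- → run C
t=4: L0/L1/L2 = DEG/BC/- → run D
t=5: L0/L1/L2 = DEG/BC/- → run D
t=6: L0/L1/L2 = EG/BCD/- → run E
t=7: L0/L1/L2 = EGH/BCD/- → run E
t=8: L0/L1/L2 = GH/BCDE/- → run G
t=9: L0/L1/L2 = GH/BCDE/- → run G
t=10: L0/L1/L2 = H/BCDEG/- → run H
t=11: L0/L1/L2 = H/BCDEG/- → run H
t=12: L0/L1/L2 = -/BCDEGH/- → run B
t=13: L0/L1/L2 = -/BCDEGH/- → run B
t=14: L0/L1/L2 = -/BCDEGH/- → run B
t=15: L0/L1/L2 = -/BCDEGH/- → run B
t=16: L0/L1/L2 = -/CDEGH/- → run C
t=17: L0/L1/L2 = -/CDEGH/- → run C
t=18: L0/L1/L2 = -/CDEGH/- → run C
t=19: L0/L1/L2 = -/CDEGH/- → run C
t=20: L0/L1/L2 = -/DEGH/- → run D
t=21: L0/L1/L2 = -/DEGH/- → run D
t=22: L0/L1/L2 = -/DEGH/- → run D
t=23: L0/L1/L2 = -/DEGH/- → run D
t=24: L0/L1/L2 = -/EGH/- → run E
t=25: L0/L1/L2 = -/EGH/- → run E
t=26: L0/L1/L2 = -/EGH/- → run E
t=27: L0/L1/L2 = -/EGH/- → run E
t=28: L0/L1/L2 = -/GH/- → run G
t=29: L0/L1/L2 = -/GH/- → run G
t=30: L0/L1/L2 = -/GH/- → run G
t=31: L0/L1/L2 = -/GH/- → run G
t=32: L0/L1/L2 = -/H/G → run H
t=33: L0/L1/L2 = -/H/G → run H
t=34: L0/L1/L2 = -/H/G → run H
t=35: L0/L1/L2 = -/H/G → run H
t=36: L0/L1/L2 = -/-/GH → run G
t=37: L0/L1/L2 = -/-/GH → run G
t=38: L0/L1/L2 = -/-/H → run H
t=39: L0/L1/L2 = -/-/H → run H
t=40: (idle)
t=41: (idle)
t=42: (idle)
t=43: (idle)
t=44: (idle)
t=45: (idle)
t=46: (idle)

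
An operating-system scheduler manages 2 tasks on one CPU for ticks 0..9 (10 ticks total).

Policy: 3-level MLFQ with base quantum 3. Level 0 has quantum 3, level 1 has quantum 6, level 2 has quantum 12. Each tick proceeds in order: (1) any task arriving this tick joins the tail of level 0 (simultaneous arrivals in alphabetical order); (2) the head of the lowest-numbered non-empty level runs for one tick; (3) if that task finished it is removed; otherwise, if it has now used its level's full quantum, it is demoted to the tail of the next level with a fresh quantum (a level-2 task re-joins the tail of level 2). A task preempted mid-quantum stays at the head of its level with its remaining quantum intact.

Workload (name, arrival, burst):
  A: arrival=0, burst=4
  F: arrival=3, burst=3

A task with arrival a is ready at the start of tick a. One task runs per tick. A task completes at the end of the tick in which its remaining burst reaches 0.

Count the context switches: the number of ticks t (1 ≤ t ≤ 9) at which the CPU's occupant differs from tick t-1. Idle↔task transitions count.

context switches = 3

t=0: L0/L1/L2 = A/-/- → run A
t=1: L0/L1/L2 = A/-/- → run A
t=2: L0/L1/L2 = A/-/- → run A
t=3: L0/L1/L2 = F/A/- → run F
t=4: L0/L1/L2 = F/A/- → run F
t=5: L0/L1/L2 = F/A/- → run F
t=6: L0/L1/L2 = -/A/- → run A
t=7: (idle)
t=8: (idle)
t=9: (idle)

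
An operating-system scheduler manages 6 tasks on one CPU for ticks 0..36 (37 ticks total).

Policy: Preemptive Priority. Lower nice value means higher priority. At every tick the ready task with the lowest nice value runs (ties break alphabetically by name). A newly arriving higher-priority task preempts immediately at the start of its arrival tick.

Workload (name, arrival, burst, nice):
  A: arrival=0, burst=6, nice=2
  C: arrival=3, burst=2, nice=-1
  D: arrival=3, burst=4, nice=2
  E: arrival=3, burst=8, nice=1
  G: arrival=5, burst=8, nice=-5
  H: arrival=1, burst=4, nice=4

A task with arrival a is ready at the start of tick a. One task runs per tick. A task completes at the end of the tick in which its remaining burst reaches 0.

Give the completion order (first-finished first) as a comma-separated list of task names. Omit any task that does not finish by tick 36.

completion order = C, G, E, A, D, H

t=0: ready={A} → run A
t=1: ready={A,H} → run A
t=2: ready={A,H} → run A
t=3: ready={A,C,D,E,H} → run C
t=4: ready={A,C,D,E,H} → run C
t=5: ready={A,D,E,G,H} → run G
t=6: ready={A,D,E,G,H} → run G
t=7: ready={A,D,E,G,H} → run G
t=8: ready={A,D,E,G,H} → run G
t=9: ready={A,D,E,G,H} → run G
t=10: ready={A,D,E,G,H} → run G
t=11: ready={A,D,E,G,H} → run G
t=12: ready={A,D,E,G,H} → run G
t=13: ready={A,D,E,H} → run E
t=14: ready={A,D,E,H} → run E
t=15: ready={A,D,E,H} → run E
t=16: ready={A,D,E,H} → run E
t=17: ready={A,D,E,H} → run E
t=18: ready={A,D,E,H} → run E
t=19: ready={A,D,E,H} → run E
t=20: ready={A,D,E,H} → run E
t=21: ready={A,D,H} → run A
t=22: ready={A,D,H} → run A
t=23: ready={A,D,H} → run A
t=24: ready={D,H} → run D
t=25: ready={D,H} → run D
t=26: ready={D,H} → run D
t=27: ready={D,H} → run D
t=28: ready={H} → run H
t=29: ready={H} → run H
t=30: ready={H} → run H
t=31: ready={H} → run H
t=32: (idle)
t=33: (idle)
t=34: (idle)
t=35: (idle)
t=36: (idle)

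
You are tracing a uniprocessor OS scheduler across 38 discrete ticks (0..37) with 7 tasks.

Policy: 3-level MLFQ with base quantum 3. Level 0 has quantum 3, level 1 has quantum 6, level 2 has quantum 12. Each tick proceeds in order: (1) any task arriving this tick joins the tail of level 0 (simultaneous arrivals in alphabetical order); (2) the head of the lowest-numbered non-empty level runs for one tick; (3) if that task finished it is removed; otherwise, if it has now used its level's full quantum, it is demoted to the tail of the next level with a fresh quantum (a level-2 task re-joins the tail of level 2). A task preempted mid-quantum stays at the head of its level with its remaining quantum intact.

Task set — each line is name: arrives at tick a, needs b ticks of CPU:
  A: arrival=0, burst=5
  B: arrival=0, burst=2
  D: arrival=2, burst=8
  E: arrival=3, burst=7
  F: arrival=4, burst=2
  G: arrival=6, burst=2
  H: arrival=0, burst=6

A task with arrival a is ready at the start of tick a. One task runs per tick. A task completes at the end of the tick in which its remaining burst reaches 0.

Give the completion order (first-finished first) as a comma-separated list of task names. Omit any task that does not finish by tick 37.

t=0: L0/L1/L2 = ABH/-/- → run A
t=1: L0/L1/L2 = ABH/-/- → run A
t=2: L0/L1/L2 = ABHD/-/- → run A
t=3: L0/L1/L2 = BHDE/A/- → run B
t=4: L0/L1/L2 = BHDEF/A/- → run B
t=5: L0/L1/L2 = HDEF/A/- → run H
t=6: L0/L1/L2 = HDEFG/A/- → run H
t=7: L0/L1/L2 = HDEFG/A/- → run H
t=8: L0/L1/L2 = DEFG/AH/- → run D
t=9: L0/L1/L2 = DEFG/AH/- → run D
t=10: L0/L1/L2 = DEFG/AH/- → run D
t=11: L0/L1/L2 = EFG/AHD/- → run E
t=12: L0/L1/L2 = EFG/AHD/- → run E
t=13: L0/L1/L2 = EFG/AHD/- → run E
t=14: L0/L1/L2 = FG/AHDE/- → run F
t=15: L0/L1/L2 = FG/AHDE/- → run F
t=16: L0/L1/L2 = G/AHDE/- → run G
t=17: L0/L1/L2 = G/AHDE/- → run G
t=18: L0/L1/L2 = -/AHDE/- → run A
t=19: L0/L1/L2 = -/AHDE/- → run A
t=20: L0/L1/L2 = -/HDE/- → run H
t=21: L0/L1/L2 = -/HDE/- → run H
t=22: L0/L1/L2 = -/HDE/- → run H
t=23: L0/L1/L2 = -/DE/- → run D
t=24: L0/L1/L2 = -/DE/- → run D
t=25: L0/L1/L2 = -/DE/- → run D
t=26: L0/L1/L2 = -/DE/- → run D
t=27: L0/L1/L2 = -/DE/- → run D
t=28: L0/L1/L2 = -/E/- → run E
t=29: L0/L1/L2 = -/E/- → run E
t=30: L0/L1/L2 = -/E/- → run E
t=31: L0/L1/L2 = -/E/- → run E
t=32: (idle)
t=33: (idle)
t=34: (idle)
t=35: (idle)
t=36: (idle)
t=37: (idle)

completion order = B, F, G, A, H, D, E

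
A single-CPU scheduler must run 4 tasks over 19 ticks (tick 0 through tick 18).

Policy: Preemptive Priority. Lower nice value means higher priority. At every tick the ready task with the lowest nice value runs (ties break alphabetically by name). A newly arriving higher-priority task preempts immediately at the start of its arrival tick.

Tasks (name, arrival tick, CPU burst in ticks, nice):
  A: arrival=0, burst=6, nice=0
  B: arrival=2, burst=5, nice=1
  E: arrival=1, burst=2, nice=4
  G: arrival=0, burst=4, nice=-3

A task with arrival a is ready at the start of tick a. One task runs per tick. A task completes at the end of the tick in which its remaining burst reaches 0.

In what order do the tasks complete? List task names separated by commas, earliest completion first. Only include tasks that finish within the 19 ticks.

t=0: ready={A,G} → run G
t=1: ready={A,E,G} → run G
t=2: ready={A,B,E,G} → run G
t=3: ready={A,B,E,G} → run G
t=4: ready={A,B,E} → run A
t=5: ready={A,B,E} → run A
t=6: ready={A,B,E} → run A
t=7: ready={A,B,E} → run A
t=8: ready={A,B,E} → run A
t=9: ready={A,B,E} → run A
t=10: ready={B,E} → run B
t=11: ready={B,E} → run B
t=12: ready={B,E} → run B
t=13: ready={B,E} → run B
t=14: ready={B,E} → run B
t=15: ready={E} → run E
t=16: ready={E} → run E
t=17: (idle)
t=18: (idle)

completion order = G, A, B, E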